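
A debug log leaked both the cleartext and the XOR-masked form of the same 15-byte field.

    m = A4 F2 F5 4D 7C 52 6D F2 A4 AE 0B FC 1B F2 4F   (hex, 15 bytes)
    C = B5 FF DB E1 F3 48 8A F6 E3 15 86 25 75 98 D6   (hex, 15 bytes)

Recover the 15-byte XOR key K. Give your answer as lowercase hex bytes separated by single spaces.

11 0d 2e ac 8f 1a e7 04 47 bb 8d d9 6e 6a 99

Since C = m ⊕ K, XORing both sides with m gives K = m ⊕ C.
10100100 ^ 10110101 = 00010001
11110010 ^ 11111111 = 00001101
11110101 ^ 11011011 = 00101110
01001101 ^ 11100001 = 10101100
01111100 ^ 11110011 = 10001111
01010010 ^ 01001000 = 00011010
01101101 ^ 10001010 = 11100111
11110010 ^ 11110110 = 00000100
10100100 ^ 11100011 = 01000111
10101110 ^ 00010101 = 10111011
00001011 ^ 10000110 = 10001101
11111100 ^ 00100101 = 11011001
00011011 ^ 01110101 = 01101110
11110010 ^ 10011000 = 01101010
01001111 ^ 11010110 = 10011001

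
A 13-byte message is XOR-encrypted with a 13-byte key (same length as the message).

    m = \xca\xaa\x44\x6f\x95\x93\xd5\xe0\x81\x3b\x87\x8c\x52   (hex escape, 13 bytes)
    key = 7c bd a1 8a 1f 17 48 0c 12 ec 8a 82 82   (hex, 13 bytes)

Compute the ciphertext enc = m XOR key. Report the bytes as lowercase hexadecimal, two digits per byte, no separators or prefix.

b617e5e58a849dec93d70d0ed0

ca xor 7c = b6
aa xor bd = 17
44 xor a1 = e5
6f xor 8a = e5
95 xor 1f = 8a
93 xor 17 = 84
d5 xor 48 = 9d
e0 xor 0c = ec
81 xor 12 = 93
3b xor ec = d7
87 xor 8a = 0d
8c xor 82 = 0e
52 xor 82 = d0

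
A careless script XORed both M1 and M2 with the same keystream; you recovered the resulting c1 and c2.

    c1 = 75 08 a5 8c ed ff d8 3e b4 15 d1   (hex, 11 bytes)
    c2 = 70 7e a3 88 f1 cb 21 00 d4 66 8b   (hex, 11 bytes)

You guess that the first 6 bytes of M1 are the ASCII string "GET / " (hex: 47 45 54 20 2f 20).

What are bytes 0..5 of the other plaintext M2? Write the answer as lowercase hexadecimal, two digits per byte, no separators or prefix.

First, c1 ⊕ c2 = (M1 ⊕ K) ⊕ (M2 ⊕ K) = M1 ⊕ M2, so the key drops out. Then M2 = (M1 ⊕ M2) ⊕ M1 over the first 6 bytes.
byte 0: (75 XOR 70) XOR 47 = 05 XOR 47 = 42
byte 1: (08 XOR 7e) XOR 45 = 76 XOR 45 = 33
byte 2: (a5 XOR a3) XOR 54 = 06 XOR 54 = 52
byte 3: (8c XOR 88) XOR 20 = 04 XOR 20 = 24
byte 4: (ed XOR f1) XOR 2f = 1c XOR 2f = 33
byte 5: (ff XOR cb) XOR 20 = 34 XOR 20 = 14

423352243314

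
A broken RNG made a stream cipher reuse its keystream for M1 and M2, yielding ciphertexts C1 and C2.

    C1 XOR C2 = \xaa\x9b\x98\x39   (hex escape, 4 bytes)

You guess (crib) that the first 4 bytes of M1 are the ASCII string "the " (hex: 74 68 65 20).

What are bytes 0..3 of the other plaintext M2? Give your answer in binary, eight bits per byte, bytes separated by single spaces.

11011110 11110011 11111101 00011001

Since C1 ⊕ C2 = M1 ⊕ M2, XORing with the guessed M1 bytes yields the corresponding M2 bytes: M2 = (C1 ⊕ C2) ⊕ M1.
170 XOR 116 = 222
155 XOR 104 = 243
152 XOR 101 = 253
 57 XOR  32 =  25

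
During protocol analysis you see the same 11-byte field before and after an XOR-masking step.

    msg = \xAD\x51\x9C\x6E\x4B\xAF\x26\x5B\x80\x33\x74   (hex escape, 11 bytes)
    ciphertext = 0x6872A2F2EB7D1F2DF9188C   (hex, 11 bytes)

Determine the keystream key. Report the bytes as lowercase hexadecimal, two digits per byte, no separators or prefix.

Since ciphertext = msg ⊕ key, XORing both sides with msg gives key = msg ⊕ ciphertext.
ad ^ 68 = c5
51 ^ 72 = 23
9c ^ a2 = 3e
6e ^ f2 = 9c
4b ^ eb = a0
af ^ 7d = d2
26 ^ 1f = 39
5b ^ 2d = 76
80 ^ f9 = 79
33 ^ 18 = 2b
74 ^ 8c = f8

c5233e9ca0d23976792bf8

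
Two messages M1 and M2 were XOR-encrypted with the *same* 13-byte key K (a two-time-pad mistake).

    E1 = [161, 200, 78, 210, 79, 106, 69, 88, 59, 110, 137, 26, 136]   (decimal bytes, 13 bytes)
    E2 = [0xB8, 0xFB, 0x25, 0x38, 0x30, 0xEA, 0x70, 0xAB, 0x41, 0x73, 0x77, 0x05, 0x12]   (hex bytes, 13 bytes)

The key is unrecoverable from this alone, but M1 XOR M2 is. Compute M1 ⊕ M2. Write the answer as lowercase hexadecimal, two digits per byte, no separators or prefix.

19336bea7f8035f37a1dfe1f9a

E1 ⊕ E2 = (M1 ⊕ K) ⊕ (M2 ⊕ K) = M1 ⊕ M2 — the shared key cancels under XOR.
a1 XOR b8 = 19
c8 XOR fb = 33
4e XOR 25 = 6b
d2 XOR 38 = ea
4f XOR 30 = 7f
6a XOR ea = 80
45 XOR 70 = 35
58 XOR ab = f3
3b XOR 41 = 7a
6e XOR 73 = 1d
89 XOR 77 = fe
1a XOR 05 = 1f
88 XOR 12 = 9a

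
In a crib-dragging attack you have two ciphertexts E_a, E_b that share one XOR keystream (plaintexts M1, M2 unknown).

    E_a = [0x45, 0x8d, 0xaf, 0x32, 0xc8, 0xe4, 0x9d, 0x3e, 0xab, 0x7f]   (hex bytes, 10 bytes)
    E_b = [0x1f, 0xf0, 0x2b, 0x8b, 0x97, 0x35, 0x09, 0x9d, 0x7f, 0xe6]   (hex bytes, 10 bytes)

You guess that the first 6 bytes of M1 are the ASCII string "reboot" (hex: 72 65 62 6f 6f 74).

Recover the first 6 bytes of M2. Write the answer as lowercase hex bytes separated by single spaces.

28 18 e6 d6 30 a5

First, E_a ⊕ E_b = (M1 ⊕ K) ⊕ (M2 ⊕ K) = M1 ⊕ M2, so the key drops out. Then M2 = (M1 ⊕ M2) ⊕ M1 over the first 6 bytes.
byte 0: (45 XOR 1f) XOR 72 = 5a XOR 72 = 28
byte 1: (8d XOR f0) XOR 65 = 7d XOR 65 = 18
byte 2: (af XOR 2b) XOR 62 = 84 XOR 62 = e6
byte 3: (32 XOR 8b) XOR 6f = b9 XOR 6f = d6
byte 4: (c8 XOR 97) XOR 6f = 5f XOR 6f = 30
byte 5: (e4 XOR 35) XOR 74 = d1 XOR 74 = a5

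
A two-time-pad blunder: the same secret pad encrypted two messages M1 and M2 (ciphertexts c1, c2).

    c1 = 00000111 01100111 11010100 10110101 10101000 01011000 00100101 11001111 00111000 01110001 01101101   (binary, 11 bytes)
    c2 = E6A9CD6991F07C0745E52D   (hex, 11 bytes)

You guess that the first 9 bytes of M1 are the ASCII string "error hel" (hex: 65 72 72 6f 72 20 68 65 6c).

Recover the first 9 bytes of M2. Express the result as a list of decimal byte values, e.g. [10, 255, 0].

First, c1 ⊕ c2 = (M1 ⊕ K) ⊕ (M2 ⊕ K) = M1 ⊕ M2, so the key drops out. Then M2 = (M1 ⊕ M2) ⊕ M1 over the first 9 bytes.
byte 0: (07 ⊕ e6) ⊕ 65 = e1 ⊕ 65 = 84
byte 1: (67 ⊕ a9) ⊕ 72 = ce ⊕ 72 = bc
byte 2: (d4 ⊕ cd) ⊕ 72 = 19 ⊕ 72 = 6b
byte 3: (b5 ⊕ 69) ⊕ 6f = dc ⊕ 6f = b3
byte 4: (a8 ⊕ 91) ⊕ 72 = 39 ⊕ 72 = 4b
byte 5: (58 ⊕ f0) ⊕ 20 = a8 ⊕ 20 = 88
byte 6: (25 ⊕ 7c) ⊕ 68 = 59 ⊕ 68 = 31
byte 7: (cf ⊕ 07) ⊕ 65 = c8 ⊕ 65 = ad
byte 8: (38 ⊕ 45) ⊕ 6c = 7d ⊕ 6c = 11

[132, 188, 107, 179, 75, 136, 49, 173, 17]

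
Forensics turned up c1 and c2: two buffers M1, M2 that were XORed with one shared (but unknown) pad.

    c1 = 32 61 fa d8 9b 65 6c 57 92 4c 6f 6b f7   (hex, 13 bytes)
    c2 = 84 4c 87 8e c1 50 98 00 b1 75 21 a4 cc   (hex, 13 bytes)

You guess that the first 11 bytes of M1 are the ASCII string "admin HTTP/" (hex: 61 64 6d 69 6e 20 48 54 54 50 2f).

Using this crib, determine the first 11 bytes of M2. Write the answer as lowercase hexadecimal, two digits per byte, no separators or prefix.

d749103f3415bc03776961

First, c1 ⊕ c2 = (M1 ⊕ K) ⊕ (M2 ⊕ K) = M1 ⊕ M2, so the key drops out. Then M2 = (M1 ⊕ M2) ⊕ M1 over the first 11 bytes.
byte 0: (32 xor 84) xor 61 = b6 xor 61 = d7
byte 1: (61 xor 4c) xor 64 = 2d xor 64 = 49
byte 2: (fa xor 87) xor 6d = 7d xor 6d = 10
byte 3: (d8 xor 8e) xor 69 = 56 xor 69 = 3f
byte 4: (9b xor c1) xor 6e = 5a xor 6e = 34
byte 5: (65 xor 50) xor 20 = 35 xor 20 = 15
byte 6: (6c xor 98) xor 48 = f4 xor 48 = bc
byte 7: (57 xor 00) xor 54 = 57 xor 54 = 03
byte 8: (92 xor b1) xor 54 = 23 xor 54 = 77
byte 9: (4c xor 75) xor 50 = 39 xor 50 = 69
byte 10: (6f xor 21) xor 2f = 4e xor 2f = 61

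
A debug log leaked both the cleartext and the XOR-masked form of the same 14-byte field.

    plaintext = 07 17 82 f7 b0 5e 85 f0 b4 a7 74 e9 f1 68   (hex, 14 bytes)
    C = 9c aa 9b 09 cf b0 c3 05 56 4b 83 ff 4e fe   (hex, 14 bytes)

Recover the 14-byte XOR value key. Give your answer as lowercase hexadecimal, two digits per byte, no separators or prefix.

Since C = plaintext ⊕ key, XORing both sides with plaintext gives key = plaintext ⊕ C.
byte 0: 07 XOR 9c = 9b
byte 1: 17 XOR aa = bd
byte 2: 82 XOR 9b = 19
byte 3: f7 XOR 09 = fe
byte 4: b0 XOR cf = 7f
byte 5: 5e XOR b0 = ee
byte 6: 85 XOR c3 = 46
byte 7: f0 XOR 05 = f5
byte 8: b4 XOR 56 = e2
byte 9: a7 XOR 4b = ec
byte 10: 74 XOR 83 = f7
byte 11: e9 XOR ff = 16
byte 12: f1 XOR 4e = bf
byte 13: 68 XOR fe = 96

9bbd19fe7fee46f5e2ecf716bf96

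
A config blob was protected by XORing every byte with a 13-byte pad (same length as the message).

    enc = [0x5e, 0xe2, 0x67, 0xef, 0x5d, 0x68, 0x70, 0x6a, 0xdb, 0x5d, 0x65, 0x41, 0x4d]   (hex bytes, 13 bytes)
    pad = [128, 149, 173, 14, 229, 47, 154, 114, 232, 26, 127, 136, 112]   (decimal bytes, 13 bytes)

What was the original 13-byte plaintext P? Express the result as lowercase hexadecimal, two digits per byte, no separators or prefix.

byte 0: 01011110 ⊕ 10000000 = 11011110
byte 1: 11100010 ⊕ 10010101 = 01110111
byte 2: 01100111 ⊕ 10101101 = 11001010
byte 3: 11101111 ⊕ 00001110 = 11100001
byte 4: 01011101 ⊕ 11100101 = 10111000
byte 5: 01101000 ⊕ 00101111 = 01000111
byte 6: 01110000 ⊕ 10011010 = 11101010
byte 7: 01101010 ⊕ 01110010 = 00011000
byte 8: 11011011 ⊕ 11101000 = 00110011
byte 9: 01011101 ⊕ 00011010 = 01000111
byte 10: 01100101 ⊕ 01111111 = 00011010
byte 11: 01000001 ⊕ 10001000 = 11001001
byte 12: 01001101 ⊕ 01110000 = 00111101

de77cae1b847ea1833471ac93d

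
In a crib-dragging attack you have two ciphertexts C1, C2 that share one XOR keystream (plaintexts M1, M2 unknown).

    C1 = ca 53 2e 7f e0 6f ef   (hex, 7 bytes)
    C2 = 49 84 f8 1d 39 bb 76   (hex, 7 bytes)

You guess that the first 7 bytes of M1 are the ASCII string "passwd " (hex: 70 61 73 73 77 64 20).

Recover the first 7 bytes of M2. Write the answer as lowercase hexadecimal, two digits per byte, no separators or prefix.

First, C1 ⊕ C2 = (M1 ⊕ K) ⊕ (M2 ⊕ K) = M1 ⊕ M2, so the key drops out. Then M2 = (M1 ⊕ M2) ⊕ M1 over the first 7 bytes.
byte 0: (ca xor 49) xor 70 = 83 xor 70 = f3
byte 1: (53 xor 84) xor 61 = d7 xor 61 = b6
byte 2: (2e xor f8) xor 73 = d6 xor 73 = a5
byte 3: (7f xor 1d) xor 73 = 62 xor 73 = 11
byte 4: (e0 xor 39) xor 77 = d9 xor 77 = ae
byte 5: (6f xor bb) xor 64 = d4 xor 64 = b0
byte 6: (ef xor 76) xor 20 = 99 xor 20 = b9

f3b6a511aeb0b9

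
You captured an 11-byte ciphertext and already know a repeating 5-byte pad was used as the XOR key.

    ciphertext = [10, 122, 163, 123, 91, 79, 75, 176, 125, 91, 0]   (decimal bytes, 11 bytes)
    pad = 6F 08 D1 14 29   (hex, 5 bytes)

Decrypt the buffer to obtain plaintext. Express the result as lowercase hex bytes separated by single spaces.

65 72 72 6f 72 20 43 61 69 72 6f

The 5-byte key repeats, so the effective keystream is 6f 08 d1 14 29 6f 08 d1 14 29 6f.
byte 0:  10 xor 111 = 101
byte 1: 122 xor   8 = 114
byte 2: 163 xor 209 = 114
byte 3: 123 xor  20 = 111
byte 4:  91 xor  41 = 114
byte 5:  79 xor 111 =  32
byte 6:  75 xor   8 =  67
byte 7: 176 xor 209 =  97
byte 8: 125 xor  20 = 105
byte 9:  91 xor  41 = 114
byte 10:   0 xor 111 = 111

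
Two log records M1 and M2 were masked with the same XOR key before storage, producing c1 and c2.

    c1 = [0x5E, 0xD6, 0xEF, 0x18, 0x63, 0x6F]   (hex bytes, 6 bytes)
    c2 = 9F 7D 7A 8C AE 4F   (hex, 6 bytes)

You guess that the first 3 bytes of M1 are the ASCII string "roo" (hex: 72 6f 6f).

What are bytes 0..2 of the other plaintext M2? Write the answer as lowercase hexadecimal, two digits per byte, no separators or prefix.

b3c4fa

First, c1 ⊕ c2 = (M1 ⊕ K) ⊕ (M2 ⊕ K) = M1 ⊕ M2, so the key drops out. Then M2 = (M1 ⊕ M2) ⊕ M1 over the first 3 bytes.
byte 0: (5e ⊕ 9f) ⊕ 72 = c1 ⊕ 72 = b3
byte 1: (d6 ⊕ 7d) ⊕ 6f = ab ⊕ 6f = c4
byte 2: (ef ⊕ 7a) ⊕ 6f = 95 ⊕ 6f = fa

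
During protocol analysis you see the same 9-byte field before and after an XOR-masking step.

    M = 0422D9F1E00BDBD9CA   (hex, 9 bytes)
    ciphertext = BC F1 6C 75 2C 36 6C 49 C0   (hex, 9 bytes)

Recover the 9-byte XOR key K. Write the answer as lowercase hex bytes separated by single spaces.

b8 d3 b5 84 cc 3d b7 90 0a

Since ciphertext = M ⊕ K, XORing both sides with M gives K = M ⊕ ciphertext.
byte 0:   4 ^ 188 = 184
byte 1:  34 ^ 241 = 211
byte 2: 217 ^ 108 = 181
byte 3: 241 ^ 117 = 132
byte 4: 224 ^  44 = 204
byte 5:  11 ^  54 =  61
byte 6: 219 ^ 108 = 183
byte 7: 217 ^  73 = 144
byte 8: 202 ^ 192 =  10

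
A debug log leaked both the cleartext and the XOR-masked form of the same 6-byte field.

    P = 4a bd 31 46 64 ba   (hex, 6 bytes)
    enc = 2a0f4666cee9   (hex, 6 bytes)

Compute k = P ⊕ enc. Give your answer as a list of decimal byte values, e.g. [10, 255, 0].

[96, 178, 119, 32, 170, 83]

Since enc = P ⊕ k, XORing both sides with P gives k = P ⊕ enc.
4a XOR 2a = 60
bd XOR 0f = b2
31 XOR 46 = 77
46 XOR 66 = 20
64 XOR ce = aa
ba XOR e9 = 53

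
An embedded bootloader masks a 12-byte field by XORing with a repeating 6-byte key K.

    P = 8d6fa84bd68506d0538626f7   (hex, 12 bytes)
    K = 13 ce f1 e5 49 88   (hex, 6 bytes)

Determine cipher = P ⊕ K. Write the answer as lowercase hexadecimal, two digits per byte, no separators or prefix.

The 6-byte key repeats, so the effective keystream is 13 ce f1 e5 49 88 13 ce f1 e5 49 88.
byte 0: 10001101 xor 00010011 = 10011110
byte 1: 01101111 xor 11001110 = 10100001
byte 2: 10101000 xor 11110001 = 01011001
byte 3: 01001011 xor 11100101 = 10101110
byte 4: 11010110 xor 01001001 = 10011111
byte 5: 10000101 xor 10001000 = 00001101
byte 6: 00000110 xor 00010011 = 00010101
byte 7: 11010000 xor 11001110 = 00011110
byte 8: 01010011 xor 11110001 = 10100010
byte 9: 10000110 xor 11100101 = 01100011
byte 10: 00100110 xor 01001001 = 01101111
byte 11: 11110111 xor 10001000 = 01111111

9ea159ae9f0d151ea2636f7f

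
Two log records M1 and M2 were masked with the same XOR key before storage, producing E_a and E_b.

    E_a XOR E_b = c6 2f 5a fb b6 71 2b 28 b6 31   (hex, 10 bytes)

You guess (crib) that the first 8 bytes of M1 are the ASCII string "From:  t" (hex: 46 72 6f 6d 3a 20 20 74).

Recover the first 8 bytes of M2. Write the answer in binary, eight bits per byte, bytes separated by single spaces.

Since E_a ⊕ E_b = M1 ⊕ M2, XORing with the guessed M1 bytes yields the corresponding M2 bytes: M2 = (E_a ⊕ E_b) ⊕ M1.
byte 0: 198 XOR  70 = 128
byte 1:  47 XOR 114 =  93
byte 2:  90 XOR 111 =  53
byte 3: 251 XOR 109 = 150
byte 4: 182 XOR  58 = 140
byte 5: 113 XOR  32 =  81
byte 6:  43 XOR  32 =  11
byte 7:  40 XOR 116 =  92

10000000 01011101 00110101 10010110 10001100 01010001 00001011 01011100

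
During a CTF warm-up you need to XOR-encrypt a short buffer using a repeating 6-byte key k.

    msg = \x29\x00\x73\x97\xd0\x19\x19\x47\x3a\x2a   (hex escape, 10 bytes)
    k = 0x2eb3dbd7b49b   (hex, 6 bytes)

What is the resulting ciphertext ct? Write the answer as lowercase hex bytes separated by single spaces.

07 b3 a8 40 64 82 37 f4 e1 fd

The 6-byte key repeats, so the effective keystream is 2e b3 db d7 b4 9b 2e b3 db d7.
byte 0: 29 ⊕ 2e = 07
byte 1: 00 ⊕ b3 = b3
byte 2: 73 ⊕ db = a8
byte 3: 97 ⊕ d7 = 40
byte 4: d0 ⊕ b4 = 64
byte 5: 19 ⊕ 9b = 82
byte 6: 19 ⊕ 2e = 37
byte 7: 47 ⊕ b3 = f4
byte 8: 3a ⊕ db = e1
byte 9: 2a ⊕ d7 = fd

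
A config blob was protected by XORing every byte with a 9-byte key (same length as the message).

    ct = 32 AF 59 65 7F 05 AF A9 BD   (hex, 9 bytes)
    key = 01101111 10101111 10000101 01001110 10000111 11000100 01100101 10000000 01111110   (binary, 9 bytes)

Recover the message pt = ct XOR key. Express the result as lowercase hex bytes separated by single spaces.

5d 00 dc 2b f8 c1 ca 29 c3

XOR is its own inverse, so applying the key byte-wise gives the result directly.
00110010 ^ 01101111 = 01011101
10101111 ^ 10101111 = 00000000
01011001 ^ 10000101 = 11011100
01100101 ^ 01001110 = 00101011
01111111 ^ 10000111 = 11111000
00000101 ^ 11000100 = 11000001
10101111 ^ 01100101 = 11001010
10101001 ^ 10000000 = 00101001
10111101 ^ 01111110 = 11000011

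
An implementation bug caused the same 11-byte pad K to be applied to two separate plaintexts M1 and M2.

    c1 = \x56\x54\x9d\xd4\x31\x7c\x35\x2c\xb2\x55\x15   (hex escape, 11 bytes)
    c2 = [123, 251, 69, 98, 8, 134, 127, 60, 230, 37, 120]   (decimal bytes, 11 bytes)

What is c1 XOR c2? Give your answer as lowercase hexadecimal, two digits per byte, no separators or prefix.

c1 ⊕ c2 = (M1 ⊕ K) ⊕ (M2 ⊕ K) = M1 ⊕ M2 — the shared key cancels under XOR.
56 xor 7b = 2d
54 xor fb = af
9d xor 45 = d8
d4 xor 62 = b6
31 xor 08 = 39
7c xor 86 = fa
35 xor 7f = 4a
2c xor 3c = 10
b2 xor e6 = 54
55 xor 25 = 70
15 xor 78 = 6d

2dafd8b639fa4a1054706d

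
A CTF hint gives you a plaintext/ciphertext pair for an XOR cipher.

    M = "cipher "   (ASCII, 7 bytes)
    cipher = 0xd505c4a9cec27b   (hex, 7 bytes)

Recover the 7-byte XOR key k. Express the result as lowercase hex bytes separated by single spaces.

b6 6c b4 c1 ab b0 5b

Since cipher = M ⊕ k, XORing both sides with M gives k = M ⊕ cipher.
 99 ⊕ 213 = 182
105 ⊕   5 = 108
112 ⊕ 196 = 180
104 ⊕ 169 = 193
101 ⊕ 206 = 171
114 ⊕ 194 = 176
 32 ⊕ 123 =  91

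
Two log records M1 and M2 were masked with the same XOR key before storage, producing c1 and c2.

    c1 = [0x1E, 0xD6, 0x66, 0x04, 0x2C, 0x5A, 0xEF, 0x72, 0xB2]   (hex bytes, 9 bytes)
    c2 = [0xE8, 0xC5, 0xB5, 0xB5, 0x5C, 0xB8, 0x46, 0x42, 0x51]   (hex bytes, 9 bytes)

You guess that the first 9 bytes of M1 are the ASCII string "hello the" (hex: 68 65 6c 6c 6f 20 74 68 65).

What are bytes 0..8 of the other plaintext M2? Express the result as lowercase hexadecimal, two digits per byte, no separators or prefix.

9e76bfdd1fc2dd5886

First, c1 ⊕ c2 = (M1 ⊕ K) ⊕ (M2 ⊕ K) = M1 ⊕ M2, so the key drops out. Then M2 = (M1 ⊕ M2) ⊕ M1 over the first 9 bytes.
byte 0: (1e XOR e8) XOR 68 = f6 XOR 68 = 9e
byte 1: (d6 XOR c5) XOR 65 = 13 XOR 65 = 76
byte 2: (66 XOR b5) XOR 6c = d3 XOR 6c = bf
byte 3: (04 XOR b5) XOR 6c = b1 XOR 6c = dd
byte 4: (2c XOR 5c) XOR 6f = 70 XOR 6f = 1f
byte 5: (5a XOR b8) XOR 20 = e2 XOR 20 = c2
byte 6: (ef XOR 46) XOR 74 = a9 XOR 74 = dd
byte 7: (72 XOR 42) XOR 68 = 30 XOR 68 = 58
byte 8: (b2 XOR 51) XOR 65 = e3 XOR 65 = 86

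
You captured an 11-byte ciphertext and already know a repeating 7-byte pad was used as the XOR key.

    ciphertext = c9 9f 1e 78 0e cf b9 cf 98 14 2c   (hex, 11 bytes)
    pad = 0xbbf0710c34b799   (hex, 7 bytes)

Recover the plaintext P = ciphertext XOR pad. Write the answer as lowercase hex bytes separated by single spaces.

The 7-byte key repeats, so the effective keystream is bb f0 71 0c 34 b7 99 bb f0 71 0c.
byte 0: 11001001 ^ 10111011 = 01110010
byte 1: 10011111 ^ 11110000 = 01101111
byte 2: 00011110 ^ 01110001 = 01101111
byte 3: 01111000 ^ 00001100 = 01110100
byte 4: 00001110 ^ 00110100 = 00111010
byte 5: 11001111 ^ 10110111 = 01111000
byte 6: 10111001 ^ 10011001 = 00100000
byte 7: 11001111 ^ 10111011 = 01110100
byte 8: 10011000 ^ 11110000 = 01101000
byte 9: 00010100 ^ 01110001 = 01100101
byte 10: 00101100 ^ 00001100 = 00100000

72 6f 6f 74 3a 78 20 74 68 65 20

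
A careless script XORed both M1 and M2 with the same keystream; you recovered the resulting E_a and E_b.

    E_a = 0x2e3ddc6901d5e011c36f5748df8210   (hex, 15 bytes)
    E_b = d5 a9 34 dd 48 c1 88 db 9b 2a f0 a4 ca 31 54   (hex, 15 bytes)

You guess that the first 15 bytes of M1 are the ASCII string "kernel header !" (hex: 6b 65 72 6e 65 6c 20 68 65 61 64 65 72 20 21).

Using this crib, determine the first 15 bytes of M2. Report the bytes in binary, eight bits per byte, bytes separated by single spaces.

First, E_a ⊕ E_b = (M1 ⊕ K) ⊕ (M2 ⊕ K) = M1 ⊕ M2, so the key drops out. Then M2 = (M1 ⊕ M2) ⊕ M1 over the first 15 bytes.
byte 0: (2e ⊕ d5) ⊕ 6b = fb ⊕ 6b = 90
byte 1: (3d ⊕ a9) ⊕ 65 = 94 ⊕ 65 = f1
byte 2: (dc ⊕ 34) ⊕ 72 = e8 ⊕ 72 = 9a
byte 3: (69 ⊕ dd) ⊕ 6e = b4 ⊕ 6e = da
byte 4: (01 ⊕ 48) ⊕ 65 = 49 ⊕ 65 = 2c
byte 5: (d5 ⊕ c1) ⊕ 6c = 14 ⊕ 6c = 78
byte 6: (e0 ⊕ 88) ⊕ 20 = 68 ⊕ 20 = 48
byte 7: (11 ⊕ db) ⊕ 68 = ca ⊕ 68 = a2
byte 8: (c3 ⊕ 9b) ⊕ 65 = 58 ⊕ 65 = 3d
byte 9: (6f ⊕ 2a) ⊕ 61 = 45 ⊕ 61 = 24
byte 10: (57 ⊕ f0) ⊕ 64 = a7 ⊕ 64 = c3
byte 11: (48 ⊕ a4) ⊕ 65 = ec ⊕ 65 = 89
byte 12: (df ⊕ ca) ⊕ 72 = 15 ⊕ 72 = 67
byte 13: (82 ⊕ 31) ⊕ 20 = b3 ⊕ 20 = 93
byte 14: (10 ⊕ 54) ⊕ 21 = 44 ⊕ 21 = 65

10010000 11110001 10011010 11011010 00101100 01111000 01001000 10100010 00111101 00100100 11000011 10001001 01100111 10010011 01100101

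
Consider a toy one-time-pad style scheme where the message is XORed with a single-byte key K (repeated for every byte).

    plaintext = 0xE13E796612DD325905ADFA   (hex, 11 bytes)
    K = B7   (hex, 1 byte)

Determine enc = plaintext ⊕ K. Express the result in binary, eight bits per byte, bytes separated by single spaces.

01010110 10001001 11001110 11010001 10100101 01101010 10000101 11101110 10110010 00011010 01001101

The 1-byte key repeats, so the effective keystream is b7 b7 b7 b7 b7 b7 b7 b7 b7 b7 b7.
byte 0: e1 ^ b7 = 56
byte 1: 3e ^ b7 = 89
byte 2: 79 ^ b7 = ce
byte 3: 66 ^ b7 = d1
byte 4: 12 ^ b7 = a5
byte 5: dd ^ b7 = 6a
byte 6: 32 ^ b7 = 85
byte 7: 59 ^ b7 = ee
byte 8: 05 ^ b7 = b2
byte 9: ad ^ b7 = 1a
byte 10: fa ^ b7 = 4d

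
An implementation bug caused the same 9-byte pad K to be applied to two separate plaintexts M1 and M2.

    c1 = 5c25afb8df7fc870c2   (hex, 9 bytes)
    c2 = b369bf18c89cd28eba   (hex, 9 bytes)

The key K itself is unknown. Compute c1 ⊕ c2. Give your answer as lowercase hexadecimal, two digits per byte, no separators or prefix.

c1 ⊕ c2 = (M1 ⊕ K) ⊕ (M2 ⊕ K) = M1 ⊕ M2 — the shared key cancels under XOR.
 92 xor 179 = 239
 37 xor 105 =  76
175 xor 191 =  16
184 xor  24 = 160
223 xor 200 =  23
127 xor 156 = 227
200 xor 210 =  26
112 xor 142 = 254
194 xor 186 = 120

ef4c10a017e31afe78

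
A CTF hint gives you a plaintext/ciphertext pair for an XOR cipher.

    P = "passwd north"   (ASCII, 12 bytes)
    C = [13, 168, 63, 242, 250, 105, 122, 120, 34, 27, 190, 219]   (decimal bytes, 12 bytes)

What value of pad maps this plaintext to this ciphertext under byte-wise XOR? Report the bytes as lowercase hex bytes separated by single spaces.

Since C = P ⊕ pad, XORing both sides with P gives pad = P ⊕ C.
70 xor 0d = 7d
61 xor a8 = c9
73 xor 3f = 4c
73 xor f2 = 81
77 xor fa = 8d
64 xor 69 = 0d
20 xor 7a = 5a
6e xor 78 = 16
6f xor 22 = 4d
72 xor 1b = 69
74 xor be = ca
68 xor db = b3

7d c9 4c 81 8d 0d 5a 16 4d 69 ca b3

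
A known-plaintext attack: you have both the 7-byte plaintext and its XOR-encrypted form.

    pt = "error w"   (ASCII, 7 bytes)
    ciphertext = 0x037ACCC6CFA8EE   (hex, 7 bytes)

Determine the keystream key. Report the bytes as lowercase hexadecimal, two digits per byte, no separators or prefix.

Since ciphertext = pt ⊕ key, XORing both sides with pt gives key = pt ⊕ ciphertext.
byte 0: 65 xor 03 = 66
byte 1: 72 xor 7a = 08
byte 2: 72 xor cc = be
byte 3: 6f xor c6 = a9
byte 4: 72 xor cf = bd
byte 5: 20 xor a8 = 88
byte 6: 77 xor ee = 99

6608bea9bd8899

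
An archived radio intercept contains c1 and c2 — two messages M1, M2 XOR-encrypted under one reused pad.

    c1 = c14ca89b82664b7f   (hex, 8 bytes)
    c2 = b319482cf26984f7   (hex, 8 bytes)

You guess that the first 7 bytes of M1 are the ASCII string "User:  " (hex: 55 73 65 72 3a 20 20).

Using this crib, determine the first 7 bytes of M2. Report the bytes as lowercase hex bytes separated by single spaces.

27 26 85 c5 4a 2f ef

First, c1 ⊕ c2 = (M1 ⊕ K) ⊕ (M2 ⊕ K) = M1 ⊕ M2, so the key drops out. Then M2 = (M1 ⊕ M2) ⊕ M1 over the first 7 bytes.
byte 0: (c1 ⊕ b3) ⊕ 55 = 72 ⊕ 55 = 27
byte 1: (4c ⊕ 19) ⊕ 73 = 55 ⊕ 73 = 26
byte 2: (a8 ⊕ 48) ⊕ 65 = e0 ⊕ 65 = 85
byte 3: (9b ⊕ 2c) ⊕ 72 = b7 ⊕ 72 = c5
byte 4: (82 ⊕ f2) ⊕ 3a = 70 ⊕ 3a = 4a
byte 5: (66 ⊕ 69) ⊕ 20 = 0f ⊕ 20 = 2f
byte 6: (4b ⊕ 84) ⊕ 20 = cf ⊕ 20 = ef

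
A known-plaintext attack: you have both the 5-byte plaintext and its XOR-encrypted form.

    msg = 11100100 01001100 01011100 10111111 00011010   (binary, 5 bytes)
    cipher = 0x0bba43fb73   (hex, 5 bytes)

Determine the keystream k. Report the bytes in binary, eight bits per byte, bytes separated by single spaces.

11101111 11110110 00011111 01000100 01101001

Since cipher = msg ⊕ k, XORing both sides with msg gives k = msg ⊕ cipher.
byte 0: e4 ⊕ 0b = ef
byte 1: 4c ⊕ ba = f6
byte 2: 5c ⊕ 43 = 1f
byte 3: bf ⊕ fb = 44
byte 4: 1a ⊕ 73 = 69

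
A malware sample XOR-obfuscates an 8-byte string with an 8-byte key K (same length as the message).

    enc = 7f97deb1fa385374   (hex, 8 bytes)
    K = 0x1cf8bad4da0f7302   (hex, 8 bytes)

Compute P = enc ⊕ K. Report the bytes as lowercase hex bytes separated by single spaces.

63 6f 64 65 20 37 20 76

XOR is its own inverse, so applying the key byte-wise gives the result directly.
127 ⊕  28 =  99
151 ⊕ 248 = 111
222 ⊕ 186 = 100
177 ⊕ 212 = 101
250 ⊕ 218 =  32
 56 ⊕  15 =  55
 83 ⊕ 115 =  32
116 ⊕   2 = 118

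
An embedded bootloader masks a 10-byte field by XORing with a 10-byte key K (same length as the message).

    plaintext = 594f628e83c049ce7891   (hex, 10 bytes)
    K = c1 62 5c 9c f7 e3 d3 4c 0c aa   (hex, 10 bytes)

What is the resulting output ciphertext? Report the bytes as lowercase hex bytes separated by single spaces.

98 2d 3e 12 74 23 9a 82 74 3b

XOR is its own inverse, so applying the key byte-wise gives the result directly.
byte 0: 59 ⊕ c1 = 98
byte 1: 4f ⊕ 62 = 2d
byte 2: 62 ⊕ 5c = 3e
byte 3: 8e ⊕ 9c = 12
byte 4: 83 ⊕ f7 = 74
byte 5: c0 ⊕ e3 = 23
byte 6: 49 ⊕ d3 = 9a
byte 7: ce ⊕ 4c = 82
byte 8: 78 ⊕ 0c = 74
byte 9: 91 ⊕ aa = 3b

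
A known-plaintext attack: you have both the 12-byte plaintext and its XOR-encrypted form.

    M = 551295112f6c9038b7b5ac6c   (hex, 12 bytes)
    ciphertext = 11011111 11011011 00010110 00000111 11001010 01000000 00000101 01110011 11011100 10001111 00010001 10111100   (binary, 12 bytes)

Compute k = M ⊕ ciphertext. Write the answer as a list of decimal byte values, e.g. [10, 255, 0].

[138, 201, 131, 22, 229, 44, 149, 75, 107, 58, 189, 208]

Since ciphertext = M ⊕ k, XORing both sides with M gives k = M ⊕ ciphertext.
55 XOR df = 8a
12 XOR db = c9
95 XOR 16 = 83
11 XOR 07 = 16
2f XOR ca = e5
6c XOR 40 = 2c
90 XOR 05 = 95
38 XOR 73 = 4b
b7 XOR dc = 6b
b5 XOR 8f = 3a
ac XOR 11 = bd
6c XOR bc = d0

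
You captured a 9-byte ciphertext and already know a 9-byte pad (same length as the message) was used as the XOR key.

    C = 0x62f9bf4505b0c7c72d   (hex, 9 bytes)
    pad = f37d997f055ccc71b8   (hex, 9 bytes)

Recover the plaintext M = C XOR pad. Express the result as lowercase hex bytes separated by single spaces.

01100010 XOR 11110011 = 10010001
11111001 XOR 01111101 = 10000100
10111111 XOR 10011001 = 00100110
01000101 XOR 01111111 = 00111010
00000101 XOR 00000101 = 00000000
10110000 XOR 01011100 = 11101100
11000111 XOR 11001100 = 00001011
11000111 XOR 01110001 = 10110110
00101101 XOR 10111000 = 10010101

91 84 26 3a 00 ec 0b b6 95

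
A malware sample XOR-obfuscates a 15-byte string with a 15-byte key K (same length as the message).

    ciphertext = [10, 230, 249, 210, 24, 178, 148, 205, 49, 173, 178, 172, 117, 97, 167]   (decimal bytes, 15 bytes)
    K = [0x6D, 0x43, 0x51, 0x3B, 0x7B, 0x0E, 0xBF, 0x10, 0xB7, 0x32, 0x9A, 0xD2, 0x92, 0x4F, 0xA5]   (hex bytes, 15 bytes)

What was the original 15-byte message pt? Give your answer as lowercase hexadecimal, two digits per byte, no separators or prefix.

00001010 ⊕ 01101101 = 01100111
11100110 ⊕ 01000011 = 10100101
11111001 ⊕ 01010001 = 10101000
11010010 ⊕ 00111011 = 11101001
00011000 ⊕ 01111011 = 01100011
10110010 ⊕ 00001110 = 10111100
10010100 ⊕ 10111111 = 00101011
11001101 ⊕ 00010000 = 11011101
00110001 ⊕ 10110111 = 10000110
10101101 ⊕ 00110010 = 10011111
10110010 ⊕ 10011010 = 00101000
10101100 ⊕ 11010010 = 01111110
01110101 ⊕ 10010010 = 11100111
01100001 ⊕ 01001111 = 00101110
10100111 ⊕ 10100101 = 00000010

67a5a8e963bc2bdd869f287ee72e02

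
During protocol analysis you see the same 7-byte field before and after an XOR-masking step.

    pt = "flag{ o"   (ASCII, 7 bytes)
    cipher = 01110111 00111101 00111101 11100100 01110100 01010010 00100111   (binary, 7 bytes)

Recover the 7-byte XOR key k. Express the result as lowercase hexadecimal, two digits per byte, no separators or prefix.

Since cipher = pt ⊕ k, XORing both sides with pt gives k = pt ⊕ cipher.
01100110 ⊕ 01110111 = 00010001
01101100 ⊕ 00111101 = 01010001
01100001 ⊕ 00111101 = 01011100
01100111 ⊕ 11100100 = 10000011
01111011 ⊕ 01110100 = 00001111
00100000 ⊕ 01010010 = 01110010
01101111 ⊕ 00100111 = 01001000

11515c830f7248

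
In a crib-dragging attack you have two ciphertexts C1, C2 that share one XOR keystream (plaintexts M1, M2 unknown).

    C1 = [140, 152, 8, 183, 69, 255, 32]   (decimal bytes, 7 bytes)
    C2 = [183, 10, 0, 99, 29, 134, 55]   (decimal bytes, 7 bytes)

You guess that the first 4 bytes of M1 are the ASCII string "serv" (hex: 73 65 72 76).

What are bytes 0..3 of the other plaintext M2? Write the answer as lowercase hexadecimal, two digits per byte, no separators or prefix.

First, C1 ⊕ C2 = (M1 ⊕ K) ⊕ (M2 ⊕ K) = M1 ⊕ M2, so the key drops out. Then M2 = (M1 ⊕ M2) ⊕ M1 over the first 4 bytes.
byte 0: (8c XOR b7) XOR 73 = 3b XOR 73 = 48
byte 1: (98 XOR 0a) XOR 65 = 92 XOR 65 = f7
byte 2: (08 XOR 00) XOR 72 = 08 XOR 72 = 7a
byte 3: (b7 XOR 63) XOR 76 = d4 XOR 76 = a2

48f77aa2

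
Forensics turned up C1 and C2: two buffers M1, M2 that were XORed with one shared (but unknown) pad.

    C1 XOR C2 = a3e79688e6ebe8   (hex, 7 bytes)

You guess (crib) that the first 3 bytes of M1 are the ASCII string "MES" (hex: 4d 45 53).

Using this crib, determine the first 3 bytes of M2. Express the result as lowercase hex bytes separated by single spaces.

ee a2 c5

Since C1 ⊕ C2 = M1 ⊕ M2, XORing with the guessed M1 bytes yields the corresponding M2 bytes: M2 = (C1 ⊕ C2) ⊕ M1.
a3 xor 4d = ee
e7 xor 45 = a2
96 xor 53 = c5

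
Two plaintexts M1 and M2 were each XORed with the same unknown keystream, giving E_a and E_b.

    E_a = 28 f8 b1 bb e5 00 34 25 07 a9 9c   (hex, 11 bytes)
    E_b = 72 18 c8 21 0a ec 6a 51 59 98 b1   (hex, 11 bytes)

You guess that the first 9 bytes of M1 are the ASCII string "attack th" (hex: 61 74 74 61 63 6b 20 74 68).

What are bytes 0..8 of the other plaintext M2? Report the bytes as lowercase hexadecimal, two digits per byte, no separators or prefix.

First, E_a ⊕ E_b = (M1 ⊕ K) ⊕ (M2 ⊕ K) = M1 ⊕ M2, so the key drops out. Then M2 = (M1 ⊕ M2) ⊕ M1 over the first 9 bytes.
byte 0: (28 ⊕ 72) ⊕ 61 = 5a ⊕ 61 = 3b
byte 1: (f8 ⊕ 18) ⊕ 74 = e0 ⊕ 74 = 94
byte 2: (b1 ⊕ c8) ⊕ 74 = 79 ⊕ 74 = 0d
byte 3: (bb ⊕ 21) ⊕ 61 = 9a ⊕ 61 = fb
byte 4: (e5 ⊕ 0a) ⊕ 63 = ef ⊕ 63 = 8c
byte 5: (00 ⊕ ec) ⊕ 6b = ec ⊕ 6b = 87
byte 6: (34 ⊕ 6a) ⊕ 20 = 5e ⊕ 20 = 7e
byte 7: (25 ⊕ 51) ⊕ 74 = 74 ⊕ 74 = 00
byte 8: (07 ⊕ 59) ⊕ 68 = 5e ⊕ 68 = 36

3b940dfb8c877e0036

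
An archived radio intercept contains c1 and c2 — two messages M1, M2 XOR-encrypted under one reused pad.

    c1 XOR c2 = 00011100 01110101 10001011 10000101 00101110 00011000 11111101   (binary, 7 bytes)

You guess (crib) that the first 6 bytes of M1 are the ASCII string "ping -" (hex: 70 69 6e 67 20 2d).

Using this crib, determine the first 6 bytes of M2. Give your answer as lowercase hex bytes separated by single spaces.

Since c1 ⊕ c2 = M1 ⊕ M2, XORing with the guessed M1 bytes yields the corresponding M2 bytes: M2 = (c1 ⊕ c2) ⊕ M1.
byte 0:  28 XOR 112 = 108
byte 1: 117 XOR 105 =  28
byte 2: 139 XOR 110 = 229
byte 3: 133 XOR 103 = 226
byte 4:  46 XOR  32 =  14
byte 5:  24 XOR  45 =  53

6c 1c e5 e2 0e 35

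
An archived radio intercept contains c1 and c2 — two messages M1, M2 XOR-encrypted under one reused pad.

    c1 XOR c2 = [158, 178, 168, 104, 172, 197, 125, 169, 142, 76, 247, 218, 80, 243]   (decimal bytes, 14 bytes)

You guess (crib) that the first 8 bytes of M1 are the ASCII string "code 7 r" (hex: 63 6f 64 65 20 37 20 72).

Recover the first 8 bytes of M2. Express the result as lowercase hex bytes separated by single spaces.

Since c1 ⊕ c2 = M1 ⊕ M2, XORing with the guessed M1 bytes yields the corresponding M2 bytes: M2 = (c1 ⊕ c2) ⊕ M1.
158 xor  99 = 253
178 xor 111 = 221
168 xor 100 = 204
104 xor 101 =  13
172 xor  32 = 140
197 xor  55 = 242
125 xor  32 =  93
169 xor 114 = 219

fd dd cc 0d 8c f2 5d db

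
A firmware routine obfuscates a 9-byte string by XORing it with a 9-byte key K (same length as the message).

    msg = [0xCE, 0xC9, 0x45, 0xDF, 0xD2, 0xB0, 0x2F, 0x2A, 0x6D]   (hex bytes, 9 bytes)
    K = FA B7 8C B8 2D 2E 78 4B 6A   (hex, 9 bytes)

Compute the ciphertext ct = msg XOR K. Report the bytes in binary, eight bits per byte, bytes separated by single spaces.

XOR is its own inverse, so applying the key byte-wise gives the result directly.
ce ^ fa = 34
c9 ^ b7 = 7e
45 ^ 8c = c9
df ^ b8 = 67
d2 ^ 2d = ff
b0 ^ 2e = 9e
2f ^ 78 = 57
2a ^ 4b = 61
6d ^ 6a = 07

00110100 01111110 11001001 01100111 11111111 10011110 01010111 01100001 00000111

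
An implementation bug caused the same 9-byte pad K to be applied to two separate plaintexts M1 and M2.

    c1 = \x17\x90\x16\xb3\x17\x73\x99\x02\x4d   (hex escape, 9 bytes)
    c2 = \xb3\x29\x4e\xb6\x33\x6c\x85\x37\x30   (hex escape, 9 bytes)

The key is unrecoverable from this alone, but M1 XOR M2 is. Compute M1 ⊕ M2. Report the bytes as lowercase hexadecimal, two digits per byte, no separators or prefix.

a4b95805241f1c357d

c1 ⊕ c2 = (M1 ⊕ K) ⊕ (M2 ⊕ K) = M1 ⊕ M2 — the shared key cancels under XOR.
 23 ^ 179 = 164
144 ^  41 = 185
 22 ^  78 =  88
179 ^ 182 =   5
 23 ^  51 =  36
115 ^ 108 =  31
153 ^ 133 =  28
  2 ^  55 =  53
 77 ^  48 = 125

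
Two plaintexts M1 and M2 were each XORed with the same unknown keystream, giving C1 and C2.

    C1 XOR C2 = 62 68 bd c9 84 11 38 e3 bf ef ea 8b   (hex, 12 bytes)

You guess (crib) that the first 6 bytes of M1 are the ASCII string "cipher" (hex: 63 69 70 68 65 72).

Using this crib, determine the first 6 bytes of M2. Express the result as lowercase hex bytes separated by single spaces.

01 01 cd a1 e1 63

Since C1 ⊕ C2 = M1 ⊕ M2, XORing with the guessed M1 bytes yields the corresponding M2 bytes: M2 = (C1 ⊕ C2) ⊕ M1.
01100010 XOR 01100011 = 00000001
01101000 XOR 01101001 = 00000001
10111101 XOR 01110000 = 11001101
11001001 XOR 01101000 = 10100001
10000100 XOR 01100101 = 11100001
00010001 XOR 01110010 = 01100011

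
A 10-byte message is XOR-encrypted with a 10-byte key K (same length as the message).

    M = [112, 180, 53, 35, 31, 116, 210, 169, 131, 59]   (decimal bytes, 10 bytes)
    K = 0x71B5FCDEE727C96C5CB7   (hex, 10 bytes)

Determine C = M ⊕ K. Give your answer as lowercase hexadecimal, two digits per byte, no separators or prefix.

byte 0: 01110000 ⊕ 01110001 = 00000001
byte 1: 10110100 ⊕ 10110101 = 00000001
byte 2: 00110101 ⊕ 11111100 = 11001001
byte 3: 00100011 ⊕ 11011110 = 11111101
byte 4: 00011111 ⊕ 11100111 = 11111000
byte 5: 01110100 ⊕ 00100111 = 01010011
byte 6: 11010010 ⊕ 11001001 = 00011011
byte 7: 10101001 ⊕ 01101100 = 11000101
byte 8: 10000011 ⊕ 01011100 = 11011111
byte 9: 00111011 ⊕ 10110111 = 10001100

0101c9fdf8531bc5df8c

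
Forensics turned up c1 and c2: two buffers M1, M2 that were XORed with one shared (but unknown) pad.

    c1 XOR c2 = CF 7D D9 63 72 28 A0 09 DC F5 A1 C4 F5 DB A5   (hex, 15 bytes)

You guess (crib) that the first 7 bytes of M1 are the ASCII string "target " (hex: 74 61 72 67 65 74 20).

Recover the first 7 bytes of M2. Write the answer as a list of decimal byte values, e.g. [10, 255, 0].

[187, 28, 171, 4, 23, 92, 128]

Since c1 ⊕ c2 = M1 ⊕ M2, XORing with the guessed M1 bytes yields the corresponding M2 bytes: M2 = (c1 ⊕ c2) ⊕ M1.
byte 0: 207 ^ 116 = 187
byte 1: 125 ^  97 =  28
byte 2: 217 ^ 114 = 171
byte 3:  99 ^ 103 =   4
byte 4: 114 ^ 101 =  23
byte 5:  40 ^ 116 =  92
byte 6: 160 ^  32 = 128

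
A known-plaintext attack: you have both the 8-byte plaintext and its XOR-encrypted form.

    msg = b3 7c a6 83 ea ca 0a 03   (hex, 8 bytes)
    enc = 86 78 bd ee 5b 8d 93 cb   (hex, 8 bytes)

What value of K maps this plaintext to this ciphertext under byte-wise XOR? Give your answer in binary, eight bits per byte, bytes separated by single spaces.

Since enc = msg ⊕ K, XORing both sides with msg gives K = msg ⊕ enc.
10110011 XOR 10000110 = 00110101
01111100 XOR 01111000 = 00000100
10100110 XOR 10111101 = 00011011
10000011 XOR 11101110 = 01101101
11101010 XOR 01011011 = 10110001
11001010 XOR 10001101 = 01000111
00001010 XOR 10010011 = 10011001
00000011 XOR 11001011 = 11001000

00110101 00000100 00011011 01101101 10110001 01000111 10011001 11001000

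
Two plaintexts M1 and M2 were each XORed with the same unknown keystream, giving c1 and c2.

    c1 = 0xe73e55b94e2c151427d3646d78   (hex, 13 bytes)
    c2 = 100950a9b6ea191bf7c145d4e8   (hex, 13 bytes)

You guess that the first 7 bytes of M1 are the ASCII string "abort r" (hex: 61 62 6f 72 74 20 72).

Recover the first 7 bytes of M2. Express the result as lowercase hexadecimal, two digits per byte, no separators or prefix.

First, c1 ⊕ c2 = (M1 ⊕ K) ⊕ (M2 ⊕ K) = M1 ⊕ M2, so the key drops out. Then M2 = (M1 ⊕ M2) ⊕ M1 over the first 7 bytes.
byte 0: (e7 XOR 10) XOR 61 = f7 XOR 61 = 96
byte 1: (3e XOR 09) XOR 62 = 37 XOR 62 = 55
byte 2: (55 XOR 50) XOR 6f = 05 XOR 6f = 6a
byte 3: (b9 XOR a9) XOR 72 = 10 XOR 72 = 62
byte 4: (4e XOR b6) XOR 74 = f8 XOR 74 = 8c
byte 5: (2c XOR ea) XOR 20 = c6 XOR 20 = e6
byte 6: (15 XOR 19) XOR 72 = 0c XOR 72 = 7e

96556a628ce67e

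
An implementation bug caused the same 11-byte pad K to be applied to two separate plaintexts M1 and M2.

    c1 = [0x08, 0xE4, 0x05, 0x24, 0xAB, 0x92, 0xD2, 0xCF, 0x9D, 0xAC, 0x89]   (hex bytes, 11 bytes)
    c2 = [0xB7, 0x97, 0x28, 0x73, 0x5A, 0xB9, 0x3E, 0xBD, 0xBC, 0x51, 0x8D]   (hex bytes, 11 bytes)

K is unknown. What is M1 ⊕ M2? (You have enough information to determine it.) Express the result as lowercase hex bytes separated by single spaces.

bf 73 2d 57 f1 2b ec 72 21 fd 04

c1 ⊕ c2 = (M1 ⊕ K) ⊕ (M2 ⊕ K) = M1 ⊕ M2 — the shared key cancels under XOR.
08 ^ b7 = bf
e4 ^ 97 = 73
05 ^ 28 = 2d
24 ^ 73 = 57
ab ^ 5a = f1
92 ^ b9 = 2b
d2 ^ 3e = ec
cf ^ bd = 72
9d ^ bc = 21
ac ^ 51 = fd
89 ^ 8d = 04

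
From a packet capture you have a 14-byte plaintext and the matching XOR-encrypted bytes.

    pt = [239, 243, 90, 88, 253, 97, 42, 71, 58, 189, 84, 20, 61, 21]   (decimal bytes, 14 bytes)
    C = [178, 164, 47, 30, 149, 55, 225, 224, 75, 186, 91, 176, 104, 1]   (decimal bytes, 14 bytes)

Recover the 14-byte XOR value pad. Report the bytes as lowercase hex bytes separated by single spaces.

Since C = pt ⊕ pad, XORing both sides with pt gives pad = pt ⊕ C.
ef ^ b2 = 5d
f3 ^ a4 = 57
5a ^ 2f = 75
58 ^ 1e = 46
fd ^ 95 = 68
61 ^ 37 = 56
2a ^ e1 = cb
47 ^ e0 = a7
3a ^ 4b = 71
bd ^ ba = 07
54 ^ 5b = 0f
14 ^ b0 = a4
3d ^ 68 = 55
15 ^ 01 = 14

5d 57 75 46 68 56 cb a7 71 07 0f a4 55 14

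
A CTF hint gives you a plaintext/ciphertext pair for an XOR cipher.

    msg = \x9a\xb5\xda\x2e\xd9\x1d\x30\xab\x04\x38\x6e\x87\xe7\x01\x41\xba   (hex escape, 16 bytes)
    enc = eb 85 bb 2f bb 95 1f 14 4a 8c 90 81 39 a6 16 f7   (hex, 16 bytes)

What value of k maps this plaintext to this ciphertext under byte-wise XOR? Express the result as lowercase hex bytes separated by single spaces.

Since enc = msg ⊕ k, XORing both sides with msg gives k = msg ⊕ enc.
154 ⊕ 235 = 113
181 ⊕ 133 =  48
218 ⊕ 187 =  97
 46 ⊕  47 =   1
217 ⊕ 187 =  98
 29 ⊕ 149 = 136
 48 ⊕  31 =  47
171 ⊕  20 = 191
  4 ⊕  74 =  78
 56 ⊕ 140 = 180
110 ⊕ 144 = 254
135 ⊕ 129 =   6
231 ⊕  57 = 222
  1 ⊕ 166 = 167
 65 ⊕  22 =  87
186 ⊕ 247 =  77

71 30 61 01 62 88 2f bf 4e b4 fe 06 de a7 57 4d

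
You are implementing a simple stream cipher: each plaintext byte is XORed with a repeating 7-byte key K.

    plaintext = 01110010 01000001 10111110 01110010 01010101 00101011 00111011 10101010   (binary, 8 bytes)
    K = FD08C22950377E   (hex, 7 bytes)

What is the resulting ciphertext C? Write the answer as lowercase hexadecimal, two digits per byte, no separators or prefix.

The 7-byte key repeats, so the effective keystream is fd 08 c2 29 50 37 7e fd.
byte 0: 01110010 ⊕ 11111101 = 10001111
byte 1: 01000001 ⊕ 00001000 = 01001001
byte 2: 10111110 ⊕ 11000010 = 01111100
byte 3: 01110010 ⊕ 00101001 = 01011011
byte 4: 01010101 ⊕ 01010000 = 00000101
byte 5: 00101011 ⊕ 00110111 = 00011100
byte 6: 00111011 ⊕ 01111110 = 01000101
byte 7: 10101010 ⊕ 11111101 = 01010111

8f497c5b051c4557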